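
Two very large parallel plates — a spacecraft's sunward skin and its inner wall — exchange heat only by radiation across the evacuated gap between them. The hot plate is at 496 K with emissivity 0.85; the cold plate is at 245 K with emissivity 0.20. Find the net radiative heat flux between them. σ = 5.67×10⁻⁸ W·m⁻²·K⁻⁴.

q ≈ 623 W/m²

For two infinite grey parallel plates, q = σ(T₁⁴ − T₂⁴)/(1/ε₁ + 1/ε₂ − 1).
T₁⁴ − T₂⁴ = 6.052×10¹⁰ − 3.603×10⁹ = 5.692×10¹⁰ K⁴.
1/ε₁ + 1/ε₂ − 1 = 1.176 + 5.000 − 1 = 5.176.
q = 5.67×10⁻⁸ × 5.692×10¹⁰ / 5.176.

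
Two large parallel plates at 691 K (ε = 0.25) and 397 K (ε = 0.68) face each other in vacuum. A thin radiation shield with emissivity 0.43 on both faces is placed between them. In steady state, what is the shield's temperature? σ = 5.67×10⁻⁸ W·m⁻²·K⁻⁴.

T_s ≈ 555 K

In steady state the net flux on the hot side equals that on the cold side.
σ(T₁⁴−T_s⁴)/D₁ = σ(T_s⁴−T₂⁴)/D₂, with D₁ = 1/ε₁+1/ε_s−1 = 5.326, D₂ = 1/ε_s+1/ε₂−1 = 2.796.
Solve for T_s⁴: T_s⁴ = (D₂·T₁⁴ + D₁·T₂⁴)/(D₁+D₂) = 9.478×10¹⁰ K⁴.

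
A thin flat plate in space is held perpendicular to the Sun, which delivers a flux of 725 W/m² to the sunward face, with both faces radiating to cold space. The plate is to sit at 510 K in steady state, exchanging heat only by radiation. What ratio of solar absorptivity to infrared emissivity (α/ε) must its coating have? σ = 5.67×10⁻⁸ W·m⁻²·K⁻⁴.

α/ε ≈ 10.6

Balance: αS·A = εσ·2A·T⁴ ⇒ α/ε = 2σT⁴/S.
α/ε = 2·5.67×10⁻⁸·(510)⁴/725 = 2·5.67×10⁻⁸·6.765×10¹⁰/725.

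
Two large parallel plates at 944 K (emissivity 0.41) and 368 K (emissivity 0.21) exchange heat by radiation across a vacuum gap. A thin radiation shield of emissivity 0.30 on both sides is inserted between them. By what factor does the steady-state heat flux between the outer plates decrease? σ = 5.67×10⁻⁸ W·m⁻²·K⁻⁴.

factor ≈ 1.91

Without shield: q₀ = σΔ(T⁴)/(1/ε₁+1/ε₂−1) with denominator 6.201.
With shield the two gaps are in series; the resistances add: (1/ε₁+1/ε_s−1)+(1/ε_s+1/ε₂−1) = 4.772+7.095 = 11.87.
Heat-flux ratio q₀/q = 11.87/6.201.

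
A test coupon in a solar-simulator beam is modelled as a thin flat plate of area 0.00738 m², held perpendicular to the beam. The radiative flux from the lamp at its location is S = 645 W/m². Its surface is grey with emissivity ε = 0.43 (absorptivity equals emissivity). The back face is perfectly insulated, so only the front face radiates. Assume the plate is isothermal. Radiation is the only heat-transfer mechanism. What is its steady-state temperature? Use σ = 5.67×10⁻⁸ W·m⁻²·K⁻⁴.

At equilibrium, absorbed power = emitted power.
Absorbing cross-section = A = 0.007380 m²; emitting surface = A = 0.007380 m² (ratio 1).
εS·A_cross = εσ·A_surf·T⁴  ⇒  T⁴ = S/(1σ)   (ε cancels).
T⁴ = 645/(1·5.67×10⁻⁸) = 1.138×10¹⁰ K⁴.
T = (1.138×10¹⁰)^(1/4).

T ≈ 327 K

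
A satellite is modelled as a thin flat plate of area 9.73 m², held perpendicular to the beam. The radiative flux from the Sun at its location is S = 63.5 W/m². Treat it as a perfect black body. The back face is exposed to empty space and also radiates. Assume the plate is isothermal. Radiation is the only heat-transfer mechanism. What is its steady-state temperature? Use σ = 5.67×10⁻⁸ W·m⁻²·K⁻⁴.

T ≈ 154 K

At equilibrium, absorbed power = emitted power.
Absorbing cross-section = A = 9.730 m²; emitting surface = 2A = 19.46 m² (ratio 2).
S·A_cross = εσ·A_surf·T⁴  ⇒  T⁴ = S/(2σ).
T⁴ = 1.00·63.5/(2·5.67×10⁻⁸) = 5.600×10⁸ K⁴.
T = (5.600×10⁸)^(1/4).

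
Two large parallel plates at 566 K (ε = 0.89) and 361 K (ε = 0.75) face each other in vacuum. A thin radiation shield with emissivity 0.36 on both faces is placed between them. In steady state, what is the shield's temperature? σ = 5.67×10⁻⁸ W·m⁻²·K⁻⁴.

T_s ≈ 498 K

In steady state the net flux on the hot side equals that on the cold side.
σ(T₁⁴−T_s⁴)/D₁ = σ(T_s⁴−T₂⁴)/D₂, with D₁ = 1/ε₁+1/ε_s−1 = 2.901, D₂ = 1/ε_s+1/ε₂−1 = 3.111.
Solve for T_s⁴: T_s⁴ = (D₂·T₁⁴ + D₁·T₂⁴)/(D₁+D₂) = 6.130×10¹⁰ K⁴.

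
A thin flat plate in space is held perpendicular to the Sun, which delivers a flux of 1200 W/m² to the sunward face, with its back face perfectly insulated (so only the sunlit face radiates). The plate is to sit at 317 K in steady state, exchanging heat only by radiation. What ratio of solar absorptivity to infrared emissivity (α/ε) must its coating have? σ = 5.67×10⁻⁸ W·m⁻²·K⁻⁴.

α/ε ≈ 0.477

Balance: αS·A = εσ·1A·T⁴ ⇒ α/ε = σT⁴/S.
α/ε = 5.67×10⁻⁸·(317)⁴/1200 = 5.67×10⁻⁸·1.010×10¹⁰/1200.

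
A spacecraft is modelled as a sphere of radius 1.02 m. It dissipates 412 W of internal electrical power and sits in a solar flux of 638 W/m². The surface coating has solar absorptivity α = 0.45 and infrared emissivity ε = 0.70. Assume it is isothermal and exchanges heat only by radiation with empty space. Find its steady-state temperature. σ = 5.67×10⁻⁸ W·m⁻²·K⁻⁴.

At steady state, absorbed solar power + internal power = radiated power.
Absorbed: α·S·A_cross = 0.45·638·3.269 = 938.4 W (cross-section πr²).
Total input = 938.4 + 412 = 1350 W.
Radiated: εσ·A_surf·T⁴ with A_surf = 4πr² = 13.07 m².
T⁴ = 1350/(0.70·5.67×10⁻⁸·13.07) = 2.602×10⁹ K⁴.

T ≈ 226 K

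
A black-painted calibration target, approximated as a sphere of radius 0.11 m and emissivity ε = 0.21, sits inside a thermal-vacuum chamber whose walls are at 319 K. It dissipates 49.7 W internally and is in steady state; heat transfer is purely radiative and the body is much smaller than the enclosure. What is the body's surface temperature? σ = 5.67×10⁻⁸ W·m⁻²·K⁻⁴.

For a small grey body in a large enclosure, net radiated power = εσA(T⁴ − T_w⁴).
Steady state: P = εσA(T⁴ − T_w⁴) with A = 4πr² = 0.1521 m².
T⁴ = P/(εσA) + T_w⁴ = 49.7/(0.21·5.67×10⁻⁸·0.1521) + (319)⁴
    = 2.745×10¹⁰ + 1.036×10¹⁰ = 3.781×10¹⁰ K⁴.

T ≈ 441 K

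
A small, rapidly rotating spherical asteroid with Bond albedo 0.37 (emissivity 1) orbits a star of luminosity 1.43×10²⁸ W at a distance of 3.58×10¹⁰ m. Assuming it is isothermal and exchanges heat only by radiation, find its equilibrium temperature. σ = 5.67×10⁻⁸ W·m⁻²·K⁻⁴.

T ≈ 1250 K

First find the stellar flux at distance d: S = L/(4πd²) = 1.43×10²⁸/(4π·(3.58×10¹⁰)²) = 8.879×10⁵ W/m².
For an isothermal sphere, absorbed (1−a)S·πr² = emitted σ·4πr²·T⁴, so T⁴ = (1−a)S/(4σ).
T⁴ = 0.630·8.879×10⁵/(4·5.67×10⁻⁸) = 2.466×10¹² K⁴.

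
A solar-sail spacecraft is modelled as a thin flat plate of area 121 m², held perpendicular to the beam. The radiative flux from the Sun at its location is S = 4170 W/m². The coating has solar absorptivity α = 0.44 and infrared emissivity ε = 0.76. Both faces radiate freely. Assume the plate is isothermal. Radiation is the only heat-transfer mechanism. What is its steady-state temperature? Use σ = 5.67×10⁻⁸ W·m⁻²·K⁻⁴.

At equilibrium, absorbed power = emitted power.
Absorbing cross-section = A = 121.0 m²; emitting surface = 2A = 242.0 m² (ratio 2).
αS·A_cross = εσ·A_surf·T⁴  ⇒  T⁴ = αS/(ε·2σ).
T⁴ = 0.440·4170/(0.76·2·5.67×10⁻⁸) = 2.129×10¹⁰ K⁴.
T = (2.129×10¹⁰)^(1/4).

T ≈ 382 K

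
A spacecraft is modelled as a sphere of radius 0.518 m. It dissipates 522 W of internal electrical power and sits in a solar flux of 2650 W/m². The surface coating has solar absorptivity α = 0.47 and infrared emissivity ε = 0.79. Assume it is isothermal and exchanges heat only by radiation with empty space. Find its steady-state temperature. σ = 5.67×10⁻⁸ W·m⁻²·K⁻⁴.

At steady state, absorbed solar power + internal power = radiated power.
Absorbed: α·S·A_cross = 0.47·2650·0.8430 = 1050 W (cross-section πr²).
Total input = 1050 + 522 = 1572 W.
Radiated: εσ·A_surf·T⁴ with A_surf = 4πr² = 3.372 m².
T⁴ = 1572/(0.79·5.67×10⁻⁸·3.372) = 1.041×10¹⁰ K⁴.

T ≈ 319 K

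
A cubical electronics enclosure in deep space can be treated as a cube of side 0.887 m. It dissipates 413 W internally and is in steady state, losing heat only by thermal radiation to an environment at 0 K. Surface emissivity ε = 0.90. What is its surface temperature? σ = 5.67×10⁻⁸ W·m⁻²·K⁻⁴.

Steady state: internal power = radiated power, P = εσA T⁴.
Radiating area A = 6L² = 4.721 m².
T⁴ = P/(εσA) = 413/(0.90·5.67×10⁻⁸·4.721) = 1.714×10⁹ K⁴.
T = (1.714×10⁹)^(1/4).

T ≈ 203 K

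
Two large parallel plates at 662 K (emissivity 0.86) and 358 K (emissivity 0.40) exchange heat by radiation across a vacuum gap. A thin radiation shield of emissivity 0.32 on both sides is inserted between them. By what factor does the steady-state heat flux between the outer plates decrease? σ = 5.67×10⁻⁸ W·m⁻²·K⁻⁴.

Without shield: q₀ = σΔ(T⁴)/(1/ε₁+1/ε₂−1) with denominator 2.663.
With shield the two gaps are in series; the resistances add: (1/ε₁+1/ε_s−1)+(1/ε_s+1/ε₂−1) = 3.288+4.625 = 7.913.
Heat-flux ratio q₀/q = 7.913/2.663.

factor ≈ 2.97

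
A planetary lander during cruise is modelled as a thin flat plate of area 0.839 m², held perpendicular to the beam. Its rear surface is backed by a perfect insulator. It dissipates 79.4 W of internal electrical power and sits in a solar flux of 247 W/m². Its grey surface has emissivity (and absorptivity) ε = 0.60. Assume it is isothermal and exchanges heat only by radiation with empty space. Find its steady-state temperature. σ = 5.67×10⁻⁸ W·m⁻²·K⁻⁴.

T ≈ 291 K

At steady state, absorbed solar power + internal power = radiated power.
Absorbed: α·S·A_cross = 0.60·247·0.8390 = 124.3 W (cross-section A).
Total input = 124.3 + 79.4 = 203.7 W.
Radiated: εσ·A_surf·T⁴ with A_surf = A = 0.8390 m².
T⁴ = 203.7/(0.60·5.67×10⁻⁸·0.8390) = 7.138×10⁹ K⁴.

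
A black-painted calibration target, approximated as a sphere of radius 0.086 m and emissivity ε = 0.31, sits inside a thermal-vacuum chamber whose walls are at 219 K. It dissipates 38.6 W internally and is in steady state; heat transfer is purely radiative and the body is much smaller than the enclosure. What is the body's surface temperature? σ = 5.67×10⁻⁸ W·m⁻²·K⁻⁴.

T ≈ 401 K

For a small grey body in a large enclosure, net radiated power = εσA(T⁴ − T_w⁴).
Steady state: P = εσA(T⁴ − T_w⁴) with A = 4πr² = 0.09294 m².
T⁴ = P/(εσA) + T_w⁴ = 38.6/(0.31·5.67×10⁻⁸·0.09294) + (219)⁴
    = 2.363×10¹⁰ + 2.300×10⁹ = 2.593×10¹⁰ K⁴.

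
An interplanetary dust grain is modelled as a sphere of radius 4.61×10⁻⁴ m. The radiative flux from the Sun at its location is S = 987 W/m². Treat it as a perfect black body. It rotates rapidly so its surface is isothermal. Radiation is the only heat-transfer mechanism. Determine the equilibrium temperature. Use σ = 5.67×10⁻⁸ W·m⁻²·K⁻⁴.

At equilibrium, absorbed power = emitted power.
Absorbing cross-section = πr² = 6.677×10⁻⁷ m²; emitting surface = 4πr² = 2.671×10⁻⁶ m² (ratio 4).
S·A_cross = εσ·A_surf·T⁴  ⇒  T⁴ = S/(4σ).
T⁴ = 1.00·987/(4·5.67×10⁻⁸) = 4.352×10⁹ K⁴.
T = (4.352×10⁹)^(1/4).

T ≈ 257 K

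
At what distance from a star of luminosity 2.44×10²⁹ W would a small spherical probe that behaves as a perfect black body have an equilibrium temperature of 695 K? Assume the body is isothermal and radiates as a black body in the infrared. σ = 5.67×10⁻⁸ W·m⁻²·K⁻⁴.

d ≈ 6.06×10¹¹ m

For an isothermal black-emitting sphere, (1−a)S·πr² = σ·4πr²·T⁴ ⇒ S = 4σT⁴/(1−a).
S = 4·5.67×10⁻⁸·(695)⁴/1.00 = 52920 W/m².
Flux falls as S = L/(4πd²), so d = √(L/(4πS)) = √(2.44×10²⁹/(4π·52920)).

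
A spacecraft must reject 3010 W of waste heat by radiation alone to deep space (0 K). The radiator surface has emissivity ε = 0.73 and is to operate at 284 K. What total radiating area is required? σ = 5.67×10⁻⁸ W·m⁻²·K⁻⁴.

P = εσA T⁴ ⇒ A = P/(εσT⁴).
T⁴ = 6.505×10⁹ K⁴.
A = 3010/(0.73 × 5.67×10⁻⁸ × 6.505×10⁹).

A ≈ 11.2 m²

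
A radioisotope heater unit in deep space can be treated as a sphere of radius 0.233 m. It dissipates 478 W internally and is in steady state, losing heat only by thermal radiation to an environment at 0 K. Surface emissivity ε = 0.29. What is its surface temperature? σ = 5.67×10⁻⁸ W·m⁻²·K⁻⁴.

Steady state: internal power = radiated power, P = εσA T⁴.
Radiating area A = 4πr² = 0.6822 m².
T⁴ = P/(εσA) = 478/(0.29·5.67×10⁻⁸·0.6822) = 4.261×10¹⁰ K⁴.
T = (4.261×10¹⁰)^(1/4).

T ≈ 454 K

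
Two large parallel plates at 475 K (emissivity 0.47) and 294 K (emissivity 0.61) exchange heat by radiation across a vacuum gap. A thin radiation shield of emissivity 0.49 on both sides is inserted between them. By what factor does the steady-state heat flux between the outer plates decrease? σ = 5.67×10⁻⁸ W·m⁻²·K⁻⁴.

Without shield: q₀ = σΔ(T⁴)/(1/ε₁+1/ε₂−1) with denominator 2.767.
With shield the two gaps are in series; the resistances add: (1/ε₁+1/ε_s−1)+(1/ε_s+1/ε₂−1) = 3.168+2.680 = 5.849.
Heat-flux ratio q₀/q = 5.849/2.767.

factor ≈ 2.11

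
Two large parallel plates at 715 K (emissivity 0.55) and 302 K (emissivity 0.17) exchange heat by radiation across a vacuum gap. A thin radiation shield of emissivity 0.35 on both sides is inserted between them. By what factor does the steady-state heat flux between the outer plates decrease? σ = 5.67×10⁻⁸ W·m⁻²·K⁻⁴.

Without shield: q₀ = σΔ(T⁴)/(1/ε₁+1/ε₂−1) with denominator 6.701.
With shield the two gaps are in series; the resistances add: (1/ε₁+1/ε_s−1)+(1/ε_s+1/ε₂−1) = 3.675+7.739 = 11.41.
Heat-flux ratio q₀/q = 11.41/6.701.

factor ≈ 1.70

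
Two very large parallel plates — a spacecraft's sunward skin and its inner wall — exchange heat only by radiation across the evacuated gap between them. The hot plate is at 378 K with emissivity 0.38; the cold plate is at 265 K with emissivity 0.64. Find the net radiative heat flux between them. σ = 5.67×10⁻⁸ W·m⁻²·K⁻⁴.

q ≈ 275 W/m²

For two infinite grey parallel plates, q = σ(T₁⁴ − T₂⁴)/(1/ε₁ + 1/ε₂ − 1).
T₁⁴ − T₂⁴ = 2.042×10¹⁰ − 4.932×10⁹ = 1.548×10¹⁰ K⁴.
1/ε₁ + 1/ε₂ − 1 = 2.632 + 1.562 − 1 = 3.194.
q = 5.67×10⁻⁸ × 1.548×10¹⁰ / 3.194.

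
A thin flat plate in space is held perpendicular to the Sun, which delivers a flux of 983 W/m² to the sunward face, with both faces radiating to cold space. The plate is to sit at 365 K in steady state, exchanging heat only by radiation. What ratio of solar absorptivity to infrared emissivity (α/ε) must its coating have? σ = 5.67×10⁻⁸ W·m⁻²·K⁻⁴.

α/ε ≈ 2.05

Balance: αS·A = εσ·2A·T⁴ ⇒ α/ε = 2σT⁴/S.
α/ε = 2·5.67×10⁻⁸·(365)⁴/983 = 2·5.67×10⁻⁸·1.775×10¹⁰/983.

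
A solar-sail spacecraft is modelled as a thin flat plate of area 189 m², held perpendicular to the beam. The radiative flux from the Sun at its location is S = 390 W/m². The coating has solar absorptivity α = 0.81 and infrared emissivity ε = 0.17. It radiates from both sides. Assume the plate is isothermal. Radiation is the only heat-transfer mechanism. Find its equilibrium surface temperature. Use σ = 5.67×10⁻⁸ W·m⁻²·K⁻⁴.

T ≈ 358 K

At equilibrium, absorbed power = emitted power.
Absorbing cross-section = A = 189.0 m²; emitting surface = 2A = 378.0 m² (ratio 2).
αS·A_cross = εσ·A_surf·T⁴  ⇒  T⁴ = αS/(ε·2σ).
T⁴ = 0.810·390/(0.17·2·5.67×10⁻⁸) = 1.639×10¹⁰ K⁴.
T = (1.639×10¹⁰)^(1/4).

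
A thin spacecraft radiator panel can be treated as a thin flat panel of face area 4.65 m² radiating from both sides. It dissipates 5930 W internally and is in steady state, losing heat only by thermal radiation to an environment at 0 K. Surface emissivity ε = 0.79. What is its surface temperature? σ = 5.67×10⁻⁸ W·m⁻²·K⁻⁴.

Steady state: internal power = radiated power, P = εσA T⁴.
Radiating area A = 2·4.65 = 9.300 m².
T⁴ = P/(εσA) = 5930/(0.79·5.67×10⁻⁸·9.300) = 1.424×10¹⁰ K⁴.
T = (1.424×10¹⁰)^(1/4).

T ≈ 345 K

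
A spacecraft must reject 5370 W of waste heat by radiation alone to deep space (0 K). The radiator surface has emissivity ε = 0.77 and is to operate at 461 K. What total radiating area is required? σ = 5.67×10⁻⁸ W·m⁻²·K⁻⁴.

P = εσA T⁴ ⇒ A = P/(εσT⁴).
T⁴ = 4.517×10¹⁰ K⁴.
A = 5370/(0.77 × 5.67×10⁻⁸ × 4.517×10¹⁰).

A ≈ 2.72 m²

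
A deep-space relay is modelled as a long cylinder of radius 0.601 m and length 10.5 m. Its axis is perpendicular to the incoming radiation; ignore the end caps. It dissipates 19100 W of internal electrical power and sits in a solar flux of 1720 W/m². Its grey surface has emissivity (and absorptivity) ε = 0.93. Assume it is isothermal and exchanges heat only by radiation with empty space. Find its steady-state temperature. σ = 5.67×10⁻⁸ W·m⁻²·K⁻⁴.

T ≈ 370 K

At steady state, absorbed solar power + internal power = radiated power.
Absorbed: α·S·A_cross = 0.93·1720·12.62 = 20190 W (cross-section 2rL).
Total input = 20190 + 19100 = 39290 W.
Radiated: εσ·A_surf·T⁴ with A_surf = 2πrL = 39.65 m².
T⁴ = 39290/(0.93·5.67×10⁻⁸·39.65) = 1.879×10¹⁰ K⁴.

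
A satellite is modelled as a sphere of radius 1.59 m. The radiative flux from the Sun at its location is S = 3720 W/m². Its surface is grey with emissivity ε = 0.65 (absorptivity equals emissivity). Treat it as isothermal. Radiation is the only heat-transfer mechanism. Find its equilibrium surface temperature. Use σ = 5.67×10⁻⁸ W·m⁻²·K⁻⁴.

At equilibrium, absorbed power = emitted power.
Absorbing cross-section = πr² = 7.942 m²; emitting surface = 4πr² = 31.77 m² (ratio 4).
εS·A_cross = εσ·A_surf·T⁴  ⇒  T⁴ = S/(4σ)   (ε cancels).
T⁴ = 3720/(4·5.67×10⁻⁸) = 1.640×10¹⁰ K⁴.
T = (1.640×10¹⁰)^(1/4).

T ≈ 358 K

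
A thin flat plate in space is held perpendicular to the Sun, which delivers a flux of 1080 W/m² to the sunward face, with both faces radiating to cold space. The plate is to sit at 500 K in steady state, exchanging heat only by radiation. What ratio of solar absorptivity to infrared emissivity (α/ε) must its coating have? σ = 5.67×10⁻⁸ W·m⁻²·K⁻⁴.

Balance: αS·A = εσ·2A·T⁴ ⇒ α/ε = 2σT⁴/S.
α/ε = 2·5.67×10⁻⁸·(500)⁴/1080 = 2·5.67×10⁻⁸·6.250×10¹⁰/1080.

α/ε ≈ 6.56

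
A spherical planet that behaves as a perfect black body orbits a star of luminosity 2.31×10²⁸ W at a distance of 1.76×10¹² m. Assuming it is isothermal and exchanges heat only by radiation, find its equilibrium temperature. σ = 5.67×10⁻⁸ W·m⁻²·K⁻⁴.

T ≈ 226 K

First find the stellar flux at distance d: S = L/(4πd²) = 2.31×10²⁸/(4π·(1.76×10¹²)²) = 593.4 W/m².
For an isothermal sphere, absorbed (1−a)S·πr² = emitted σ·4πr²·T⁴, so T⁴ = (1−a)S/(4σ).
T⁴ = 1.00·593.4/(4·5.67×10⁻⁸) = 2.617×10⁹ K⁴.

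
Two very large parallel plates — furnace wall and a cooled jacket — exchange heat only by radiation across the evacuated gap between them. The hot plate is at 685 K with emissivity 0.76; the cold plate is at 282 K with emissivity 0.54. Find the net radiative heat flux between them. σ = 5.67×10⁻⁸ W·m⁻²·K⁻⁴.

q ≈ 5590 W/m²

For two infinite grey parallel plates, q = σ(T₁⁴ − T₂⁴)/(1/ε₁ + 1/ε₂ − 1).
T₁⁴ − T₂⁴ = 2.202×10¹¹ − 6.324×10⁹ = 2.138×10¹¹ K⁴.
1/ε₁ + 1/ε₂ − 1 = 1.316 + 1.852 − 1 = 2.168.
q = 5.67×10⁻⁸ × 2.138×10¹¹ / 2.168.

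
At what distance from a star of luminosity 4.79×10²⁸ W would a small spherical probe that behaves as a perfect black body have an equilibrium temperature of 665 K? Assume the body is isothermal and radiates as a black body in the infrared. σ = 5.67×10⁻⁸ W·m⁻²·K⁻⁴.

d ≈ 2.93×10¹¹ m

For an isothermal black-emitting sphere, (1−a)S·πr² = σ·4πr²·T⁴ ⇒ S = 4σT⁴/(1−a).
S = 4·5.67×10⁻⁸·(665)⁴/1.00 = 44350 W/m².
Flux falls as S = L/(4πd²), so d = √(L/(4πS)) = √(4.79×10²⁸/(4π·44350)).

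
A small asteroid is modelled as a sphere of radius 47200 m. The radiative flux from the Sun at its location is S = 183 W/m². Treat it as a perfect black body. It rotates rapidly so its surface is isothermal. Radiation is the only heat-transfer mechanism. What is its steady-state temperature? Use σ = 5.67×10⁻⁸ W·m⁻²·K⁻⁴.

T ≈ 169 K

At equilibrium, absorbed power = emitted power.
Absorbing cross-section = πr² = 6.999×10⁹ m²; emitting surface = 4πr² = 2.800×10¹⁰ m² (ratio 4).
S·A_cross = εσ·A_surf·T⁴  ⇒  T⁴ = S/(4σ).
T⁴ = 1.00·183/(4·5.67×10⁻⁸) = 8.069×10⁸ K⁴.
T = (8.069×10⁸)^(1/4).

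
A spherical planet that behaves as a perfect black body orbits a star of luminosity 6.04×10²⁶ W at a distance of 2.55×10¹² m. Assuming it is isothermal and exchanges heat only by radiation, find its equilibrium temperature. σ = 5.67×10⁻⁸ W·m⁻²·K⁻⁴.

First find the stellar flux at distance d: S = L/(4πd²) = 6.04×10²⁶/(4π·(2.55×10¹²)²) = 7.392 W/m².
For an isothermal sphere, absorbed (1−a)S·πr² = emitted σ·4πr²·T⁴, so T⁴ = (1−a)S/(4σ).
T⁴ = 1.00·7.392/(4·5.67×10⁻⁸) = 3.259×10⁷ K⁴.

T ≈ 75.6 K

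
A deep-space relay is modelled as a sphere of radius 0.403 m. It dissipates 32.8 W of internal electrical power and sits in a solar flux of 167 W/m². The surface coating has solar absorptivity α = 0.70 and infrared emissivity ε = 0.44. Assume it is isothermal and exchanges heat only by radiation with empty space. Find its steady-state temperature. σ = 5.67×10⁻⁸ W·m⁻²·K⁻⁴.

At steady state, absorbed solar power + internal power = radiated power.
Absorbed: α·S·A_cross = 0.70·167·0.5102 = 59.65 W (cross-section πr²).
Total input = 59.65 + 32.8 = 92.45 W.
Radiated: εσ·A_surf·T⁴ with A_surf = 4πr² = 2.041 m².
T⁴ = 92.45/(0.44·5.67×10⁻⁸·2.041) = 1.816×10⁹ K⁴.

T ≈ 206 K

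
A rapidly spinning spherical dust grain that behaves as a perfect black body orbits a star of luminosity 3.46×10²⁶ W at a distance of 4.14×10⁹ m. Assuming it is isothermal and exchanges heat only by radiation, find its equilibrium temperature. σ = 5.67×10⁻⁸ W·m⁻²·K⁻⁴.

First find the stellar flux at distance d: S = L/(4πd²) = 3.46×10²⁶/(4π·(4.14×10⁹)²) = 1.606×10⁶ W/m².
For an isothermal sphere, absorbed (1−a)S·πr² = emitted σ·4πr²·T⁴, so T⁴ = (1−a)S/(4σ).
T⁴ = 1.00·1.606×10⁶/(4·5.67×10⁻⁸) = 7.083×10¹² K⁴.

T ≈ 1630 K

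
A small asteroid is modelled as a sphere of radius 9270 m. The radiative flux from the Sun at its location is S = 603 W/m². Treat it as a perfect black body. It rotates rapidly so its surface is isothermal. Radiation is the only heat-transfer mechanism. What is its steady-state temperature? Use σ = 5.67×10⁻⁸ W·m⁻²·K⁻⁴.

T ≈ 227 K

At equilibrium, absorbed power = emitted power.
Absorbing cross-section = πr² = 2.700×10⁸ m²; emitting surface = 4πr² = 1.080×10⁹ m² (ratio 4).
S·A_cross = εσ·A_surf·T⁴  ⇒  T⁴ = S/(4σ).
T⁴ = 1.00·603/(4·5.67×10⁻⁸) = 2.659×10⁹ K⁴.
T = (2.659×10⁹)^(1/4).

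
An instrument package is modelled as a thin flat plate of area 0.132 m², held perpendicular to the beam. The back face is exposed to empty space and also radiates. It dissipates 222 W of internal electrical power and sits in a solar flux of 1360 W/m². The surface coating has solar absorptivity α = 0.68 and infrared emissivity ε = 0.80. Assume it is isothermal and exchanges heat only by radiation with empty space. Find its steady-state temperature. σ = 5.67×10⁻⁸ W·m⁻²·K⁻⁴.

T ≈ 412 K

At steady state, absorbed solar power + internal power = radiated power.
Absorbed: α·S·A_cross = 0.68·1360·0.1320 = 122.1 W (cross-section A).
Total input = 122.1 + 222 = 344.1 W.
Radiated: εσ·A_surf·T⁴ with A_surf = 2A = 0.2640 m².
T⁴ = 344.1/(0.80·5.67×10⁻⁸·0.2640) = 2.873×10¹⁰ K⁴.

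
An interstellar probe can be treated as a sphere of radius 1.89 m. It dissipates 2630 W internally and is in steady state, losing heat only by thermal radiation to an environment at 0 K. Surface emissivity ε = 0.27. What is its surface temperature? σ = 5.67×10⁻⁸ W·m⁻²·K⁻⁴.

T ≈ 249 K

Steady state: internal power = radiated power, P = εσA T⁴.
Radiating area A = 4πr² = 44.89 m².
T⁴ = P/(εσA) = 2630/(0.27·5.67×10⁻⁸·44.89) = 3.827×10⁹ K⁴.
T = (3.827×10⁹)^(1/4).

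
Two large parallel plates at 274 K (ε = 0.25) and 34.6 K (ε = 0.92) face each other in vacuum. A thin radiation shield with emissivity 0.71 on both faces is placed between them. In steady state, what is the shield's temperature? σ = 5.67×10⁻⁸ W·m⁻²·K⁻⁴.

In steady state the net flux on the hot side equals that on the cold side.
σ(T₁⁴−T_s⁴)/D₁ = σ(T_s⁴−T₂⁴)/D₂, with D₁ = 1/ε₁+1/ε_s−1 = 4.408, D₂ = 1/ε_s+1/ε₂−1 = 1.495.
Solve for T_s⁴: T_s⁴ = (D₂·T₁⁴ + D₁·T₂⁴)/(D₁+D₂) = 1.429×10⁹ K⁴.

T_s ≈ 194 K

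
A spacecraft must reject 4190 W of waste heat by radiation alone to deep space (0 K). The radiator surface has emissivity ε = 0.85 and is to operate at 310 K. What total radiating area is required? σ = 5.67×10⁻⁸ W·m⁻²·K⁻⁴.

A ≈ 9.41 m²

P = εσA T⁴ ⇒ A = P/(εσT⁴).
T⁴ = 9.235×10⁹ K⁴.
A = 4190/(0.85 × 5.67×10⁻⁸ × 9.235×10⁹).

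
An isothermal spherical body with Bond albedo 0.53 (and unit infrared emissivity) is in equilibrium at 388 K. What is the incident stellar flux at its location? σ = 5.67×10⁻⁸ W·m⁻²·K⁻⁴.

(1−a)S·πr² = σ·4πr²·T⁴ ⇒ S = 4σT⁴/(1−a).
S = 4·5.67×10⁻⁸·2.266×10¹⁰/0.470.

S ≈ 10900 W/m²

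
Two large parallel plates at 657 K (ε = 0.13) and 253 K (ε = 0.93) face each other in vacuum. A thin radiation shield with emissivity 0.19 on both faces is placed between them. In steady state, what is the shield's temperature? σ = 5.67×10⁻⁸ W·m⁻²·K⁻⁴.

In steady state the net flux on the hot side equals that on the cold side.
σ(T₁⁴−T_s⁴)/D₁ = σ(T_s⁴−T₂⁴)/D₂, with D₁ = 1/ε₁+1/ε_s−1 = 11.96, D₂ = 1/ε_s+1/ε₂−1 = 5.338.
Solve for T_s⁴: T_s⁴ = (D₂·T₁⁴ + D₁·T₂⁴)/(D₁+D₂) = 6.035×10¹⁰ K⁴.

T_s ≈ 496 K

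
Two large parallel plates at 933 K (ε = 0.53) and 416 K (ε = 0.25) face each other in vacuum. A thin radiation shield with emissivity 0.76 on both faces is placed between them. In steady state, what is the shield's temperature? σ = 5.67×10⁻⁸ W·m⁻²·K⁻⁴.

In steady state the net flux on the hot side equals that on the cold side.
σ(T₁⁴−T_s⁴)/D₁ = σ(T_s⁴−T₂⁴)/D₂, with D₁ = 1/ε₁+1/ε_s−1 = 2.203, D₂ = 1/ε_s+1/ε₂−1 = 4.316.
Solve for T_s⁴: T_s⁴ = (D₂·T₁⁴ + D₁·T₂⁴)/(D₁+D₂) = 5.118×10¹¹ K⁴.

T_s ≈ 846 K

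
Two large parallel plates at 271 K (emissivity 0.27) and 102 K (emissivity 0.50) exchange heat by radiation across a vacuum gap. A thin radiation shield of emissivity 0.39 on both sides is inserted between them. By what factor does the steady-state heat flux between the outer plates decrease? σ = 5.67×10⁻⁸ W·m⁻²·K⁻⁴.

Without shield: q₀ = σΔ(T⁴)/(1/ε₁+1/ε₂−1) with denominator 4.704.
With shield the two gaps are in series; the resistances add: (1/ε₁+1/ε_s−1)+(1/ε_s+1/ε₂−1) = 5.268+3.564 = 8.832.
Heat-flux ratio q₀/q = 8.832/4.704.

factor ≈ 1.88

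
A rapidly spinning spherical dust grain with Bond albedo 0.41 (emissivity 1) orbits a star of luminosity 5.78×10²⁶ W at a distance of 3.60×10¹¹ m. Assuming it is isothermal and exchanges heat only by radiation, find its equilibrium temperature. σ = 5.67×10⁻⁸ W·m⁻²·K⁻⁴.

First find the stellar flux at distance d: S = L/(4πd²) = 5.78×10²⁶/(4π·(3.60×10¹¹)²) = 354.9 W/m².
For an isothermal sphere, absorbed (1−a)S·πr² = emitted σ·4πr²·T⁴, so T⁴ = (1−a)S/(4σ).
T⁴ = 0.590·354.9/(4·5.67×10⁻⁸) = 9.233×10⁸ K⁴.

T ≈ 174 K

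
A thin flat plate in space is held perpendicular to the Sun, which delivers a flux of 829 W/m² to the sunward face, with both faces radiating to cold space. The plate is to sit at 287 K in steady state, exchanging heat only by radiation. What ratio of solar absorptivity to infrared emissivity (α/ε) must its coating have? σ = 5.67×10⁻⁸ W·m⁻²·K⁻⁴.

α/ε ≈ 0.928

Balance: αS·A = εσ·2A·T⁴ ⇒ α/ε = 2σT⁴/S.
α/ε = 2·5.67×10⁻⁸·(287)⁴/829 = 2·5.67×10⁻⁸·6.785×10⁹/829.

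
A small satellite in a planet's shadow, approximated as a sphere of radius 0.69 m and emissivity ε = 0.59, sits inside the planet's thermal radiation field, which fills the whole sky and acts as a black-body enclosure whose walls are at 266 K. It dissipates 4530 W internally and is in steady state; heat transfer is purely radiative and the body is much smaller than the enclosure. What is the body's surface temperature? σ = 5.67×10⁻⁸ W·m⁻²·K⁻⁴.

For a small grey body in a large enclosure, net radiated power = εσA(T⁴ − T_w⁴).
Steady state: P = εσA(T⁴ − T_w⁴) with A = 4πr² = 5.983 m².
T⁴ = P/(εσA) + T_w⁴ = 4530/(0.59·5.67×10⁻⁸·5.983) + (266)⁴
    = 2.263×10¹⁰ + 5.006×10⁹ = 2.764×10¹⁰ K⁴.

T ≈ 408 K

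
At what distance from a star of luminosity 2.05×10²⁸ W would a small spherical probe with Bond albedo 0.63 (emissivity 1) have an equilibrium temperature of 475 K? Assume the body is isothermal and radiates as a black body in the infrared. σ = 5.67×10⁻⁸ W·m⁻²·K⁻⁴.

d ≈ 2.29×10¹¹ m

For an isothermal black-emitting sphere, (1−a)S·πr² = σ·4πr²·T⁴ ⇒ S = 4σT⁴/(1−a).
S = 4·5.67×10⁻⁸·(475)⁴/0.370 = 31200 W/m².
Flux falls as S = L/(4πd²), so d = √(L/(4πS)) = √(2.05×10²⁸/(4π·31200)).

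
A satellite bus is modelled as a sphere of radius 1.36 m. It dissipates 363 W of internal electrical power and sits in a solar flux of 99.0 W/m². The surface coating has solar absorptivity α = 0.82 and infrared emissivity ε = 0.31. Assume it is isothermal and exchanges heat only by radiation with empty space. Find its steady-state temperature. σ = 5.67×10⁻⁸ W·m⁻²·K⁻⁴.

At steady state, absorbed solar power + internal power = radiated power.
Absorbed: α·S·A_cross = 0.82·99.0·5.811 = 471.7 W (cross-section πr²).
Total input = 471.7 + 363 = 834.7 W.
Radiated: εσ·A_surf·T⁴ with A_surf = 4πr² = 23.24 m².
T⁴ = 834.7/(0.31·5.67×10⁻⁸·23.24) = 2.043×10⁹ K⁴.

T ≈ 213 K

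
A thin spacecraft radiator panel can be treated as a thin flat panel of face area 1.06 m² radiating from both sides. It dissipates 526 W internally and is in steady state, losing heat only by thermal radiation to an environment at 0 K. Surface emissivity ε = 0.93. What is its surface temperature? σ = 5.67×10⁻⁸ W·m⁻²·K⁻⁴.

T ≈ 262 K

Steady state: internal power = radiated power, P = εσA T⁴.
Radiating area A = 2·1.06 = 2.120 m².
T⁴ = P/(εσA) = 526/(0.93·5.67×10⁻⁸·2.120) = 4.705×10⁹ K⁴.
T = (4.705×10⁹)^(1/4).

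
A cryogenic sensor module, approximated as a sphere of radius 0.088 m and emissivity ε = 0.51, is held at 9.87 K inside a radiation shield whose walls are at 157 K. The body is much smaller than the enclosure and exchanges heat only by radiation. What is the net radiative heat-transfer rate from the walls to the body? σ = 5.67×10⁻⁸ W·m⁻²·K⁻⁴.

For a small grey body in a large enclosure: P_net = εσA(T_body⁴ − T_wall⁴).
A = 4πr² = 0.09731 m²; T_body⁴ − T_wall⁴ = 9490 − 6.076×10⁸ = -6.076×10⁸ K⁴.
|P_net| = 0.51·5.67×10⁻⁸·0.09731·6.076×10⁸.

P_net ≈ 1.71 W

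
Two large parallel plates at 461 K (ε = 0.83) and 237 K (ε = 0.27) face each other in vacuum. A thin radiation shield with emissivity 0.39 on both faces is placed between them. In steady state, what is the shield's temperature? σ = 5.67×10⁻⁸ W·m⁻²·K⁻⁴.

T_s ≈ 419 K

In steady state the net flux on the hot side equals that on the cold side.
σ(T₁⁴−T_s⁴)/D₁ = σ(T_s⁴−T₂⁴)/D₂, with D₁ = 1/ε₁+1/ε_s−1 = 2.769, D₂ = 1/ε_s+1/ε₂−1 = 5.268.
Solve for T_s⁴: T_s⁴ = (D₂·T₁⁴ + D₁·T₂⁴)/(D₁+D₂) = 3.069×10¹⁰ K⁴.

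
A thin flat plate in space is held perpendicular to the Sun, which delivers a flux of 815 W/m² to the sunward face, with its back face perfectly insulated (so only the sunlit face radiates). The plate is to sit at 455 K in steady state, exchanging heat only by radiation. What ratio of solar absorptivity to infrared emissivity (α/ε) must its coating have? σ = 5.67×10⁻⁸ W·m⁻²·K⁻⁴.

Balance: αS·A = εσ·1A·T⁴ ⇒ α/ε = σT⁴/S.
α/ε = 5.67×10⁻⁸·(455)⁴/815 = 5.67×10⁻⁸·4.286×10¹⁰/815.

α/ε ≈ 2.98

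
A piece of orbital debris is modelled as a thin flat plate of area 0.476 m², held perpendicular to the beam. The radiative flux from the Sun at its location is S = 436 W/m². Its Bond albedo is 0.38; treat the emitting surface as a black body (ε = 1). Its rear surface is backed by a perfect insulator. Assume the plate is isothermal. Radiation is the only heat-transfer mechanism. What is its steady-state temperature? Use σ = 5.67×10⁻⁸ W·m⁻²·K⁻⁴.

At equilibrium, absorbed power = emitted power.
Absorbing cross-section = A = 0.4760 m²; emitting surface = A = 0.4760 m² (ratio 1).
(1−a)S·A_cross = εσ·A_surf·T⁴  ⇒  T⁴ = (1−a)S/(1σ).
T⁴ = 0.620·436/(1·5.67×10⁻⁸) = 4.768×10⁹ K⁴.
T = (4.768×10⁹)^(1/4).

T ≈ 263 K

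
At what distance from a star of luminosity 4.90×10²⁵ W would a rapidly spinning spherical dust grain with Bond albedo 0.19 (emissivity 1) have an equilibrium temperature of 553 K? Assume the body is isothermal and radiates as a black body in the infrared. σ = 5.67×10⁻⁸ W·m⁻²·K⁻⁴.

For an isothermal black-emitting sphere, (1−a)S·πr² = σ·4πr²·T⁴ ⇒ S = 4σT⁴/(1−a).
S = 4·5.67×10⁻⁸·(553)⁴/0.810 = 26190 W/m².
Flux falls as S = L/(4πd²), so d = √(L/(4πS)) = √(4.90×10²⁵/(4π·26190)).

d ≈ 1.22×10¹⁰ m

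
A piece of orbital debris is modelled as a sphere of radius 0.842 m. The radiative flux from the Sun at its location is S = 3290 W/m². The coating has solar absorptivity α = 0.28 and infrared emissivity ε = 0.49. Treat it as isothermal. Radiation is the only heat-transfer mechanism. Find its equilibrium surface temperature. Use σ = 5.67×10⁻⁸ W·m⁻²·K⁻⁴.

T ≈ 302 K

At equilibrium, absorbed power = emitted power.
Absorbing cross-section = πr² = 2.227 m²; emitting surface = 4πr² = 8.909 m² (ratio 4).
αS·A_cross = εσ·A_surf·T⁴  ⇒  T⁴ = αS/(ε·4σ).
T⁴ = 0.280·3290/(0.49·4·5.67×10⁻⁸) = 8.289×10⁹ K⁴.
T = (8.289×10⁹)^(1/4).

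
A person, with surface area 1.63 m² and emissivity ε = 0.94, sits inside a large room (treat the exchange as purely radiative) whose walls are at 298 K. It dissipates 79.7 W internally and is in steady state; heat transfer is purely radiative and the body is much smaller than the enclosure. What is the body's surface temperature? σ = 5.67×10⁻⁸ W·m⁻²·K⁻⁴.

For a small grey body in a large enclosure, net radiated power = εσA(T⁴ − T_w⁴).
Steady state: P = εσA(T⁴ − T_w⁴) with A = 1.63 m².
T⁴ = P/(εσA) + T_w⁴ = 79.7/(0.94·5.67×10⁻⁸·1.630) + (298)⁴
    = 9.174×10⁸ + 7.886×10⁹ = 8.804×10⁹ K⁴.

T ≈ 306 K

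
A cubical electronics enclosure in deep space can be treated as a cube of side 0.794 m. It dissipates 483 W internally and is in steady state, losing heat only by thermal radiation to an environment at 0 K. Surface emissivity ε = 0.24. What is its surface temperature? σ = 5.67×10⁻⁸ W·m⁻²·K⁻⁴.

Steady state: internal power = radiated power, P = εσA T⁴.
Radiating area A = 6L² = 3.783 m².
T⁴ = P/(εσA) = 483/(0.24·5.67×10⁻⁸·3.783) = 9.383×10⁹ K⁴.
T = (9.383×10⁹)^(1/4).

T ≈ 311 K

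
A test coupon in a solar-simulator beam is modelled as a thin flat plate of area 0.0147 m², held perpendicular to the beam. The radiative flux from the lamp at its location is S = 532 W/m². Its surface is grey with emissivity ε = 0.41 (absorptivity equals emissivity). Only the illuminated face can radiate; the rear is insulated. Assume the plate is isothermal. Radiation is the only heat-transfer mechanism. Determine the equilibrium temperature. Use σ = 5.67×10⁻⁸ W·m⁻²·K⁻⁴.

T ≈ 311 K

At equilibrium, absorbed power = emitted power.
Absorbing cross-section = A = 0.01470 m²; emitting surface = A = 0.01470 m² (ratio 1).
εS·A_cross = εσ·A_surf·T⁴  ⇒  T⁴ = S/(1σ)   (ε cancels).
T⁴ = 532/(1·5.67×10⁻⁸) = 9.383×10⁹ K⁴.
T = (9.383×10⁹)^(1/4).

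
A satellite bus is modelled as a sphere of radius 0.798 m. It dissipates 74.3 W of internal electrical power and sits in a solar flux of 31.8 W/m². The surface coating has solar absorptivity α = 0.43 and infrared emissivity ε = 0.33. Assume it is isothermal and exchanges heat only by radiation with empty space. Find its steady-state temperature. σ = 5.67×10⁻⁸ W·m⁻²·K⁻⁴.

At steady state, absorbed solar power + internal power = radiated power.
Absorbed: α·S·A_cross = 0.43·31.8·2.001 = 27.36 W (cross-section πr²).
Total input = 27.36 + 74.3 = 101.7 W.
Radiated: εσ·A_surf·T⁴ with A_surf = 4πr² = 8.002 m².
T⁴ = 101.7/(0.33·5.67×10⁻⁸·8.002) = 6.789×10⁸ K⁴.

T ≈ 161 K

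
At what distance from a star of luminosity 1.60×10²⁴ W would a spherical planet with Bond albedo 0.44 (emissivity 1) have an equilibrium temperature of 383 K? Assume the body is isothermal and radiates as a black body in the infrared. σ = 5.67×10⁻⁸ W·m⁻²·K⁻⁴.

d ≈ 3.82×10⁹ m

For an isothermal black-emitting sphere, (1−a)S·πr² = σ·4πr²·T⁴ ⇒ S = 4σT⁴/(1−a).
S = 4·5.67×10⁻⁸·(383)⁴/0.560 = 8715 W/m².
Flux falls as S = L/(4πd²), so d = √(L/(4πS)) = √(1.60×10²⁴/(4π·8715)).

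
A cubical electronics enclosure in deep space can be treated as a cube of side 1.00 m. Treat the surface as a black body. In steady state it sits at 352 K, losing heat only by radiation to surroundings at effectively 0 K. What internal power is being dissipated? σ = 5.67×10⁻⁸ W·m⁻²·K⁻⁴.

P ≈ 5220 W

Steady state: P = εσA T⁴.
A = 6L² = 6.000 m²; T⁴ = (352)⁴ = 1.535×10¹⁰ K⁴.
P = 1.0 × 5.67×10⁻⁸ × 6.000 × 1.535×10¹⁰.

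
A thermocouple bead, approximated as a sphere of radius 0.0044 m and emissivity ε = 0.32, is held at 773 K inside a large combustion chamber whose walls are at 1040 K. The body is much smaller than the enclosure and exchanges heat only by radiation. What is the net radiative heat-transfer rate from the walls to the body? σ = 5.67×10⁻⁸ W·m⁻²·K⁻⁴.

For a small grey body in a large enclosure: P_net = εσA(T_body⁴ − T_wall⁴).
A = 4πr² = 2.433×10⁻⁴ m²; T_body⁴ − T_wall⁴ = 3.570×10¹¹ − 1.170×10¹² = -8.128×10¹¹ K⁴.
|P_net| = 0.32·5.67×10⁻⁸·2.433×10⁻⁴·8.128×10¹¹.

P_net ≈ 3.59 W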